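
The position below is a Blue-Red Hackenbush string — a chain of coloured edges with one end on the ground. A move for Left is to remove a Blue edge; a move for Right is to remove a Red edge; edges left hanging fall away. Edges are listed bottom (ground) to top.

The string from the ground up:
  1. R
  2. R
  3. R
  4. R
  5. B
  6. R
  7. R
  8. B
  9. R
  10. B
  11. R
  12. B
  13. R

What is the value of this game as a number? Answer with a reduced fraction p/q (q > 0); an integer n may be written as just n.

-1963/512

step 1: add R to get R; options L={ ∅ } R={ 0 } gives -1
step 2: add R to get RR; options L={ ∅ } R={ -1; 0 } gives -2
step 3: add R to get RRR; options L={ ∅ } R={ -2; -1; 0 } gives -3
step 4: add R to get RRRR; options L={ ∅ } R={ -3; -2; -1; 0 } gives -4
step 5: add B to get RRRRB; options L={ -4 } R={ -3; -2; -1; 0 } gives -7/2
step 6: add R to get RRRRBR; options L={ -4 } R={ -7/2; -3; -2; -1; 0 } gives -15/4
step 7: add R to get RRRRBRR; options L={ -4 } R={ -15/4; -7/2; -3; -2; -1; 0 } gives -31/8
step 8: add B to get RRRRBRRB; options L={ -4; -31/8 } R={ -15/4; -7/2; -3; -2; -1; 0 } gives -61/16
step 9: add R to get RRRRBRRBR; options L={ -4; -31/8 } R={ -61/16; -15/4; -7/2; -3; -2; -1; 0 } gives -123/32
step 10: add B to get RRRRBRRBRB; options L={ -4; -31/8; -123/32 } R={ -61/16; -15/4; -7/2; -3; -2; -1; 0 } gives -245/64
step 11: add R to get RRRRBRRBRBR; options L={ -4; -31/8; -123/32 } R={ -245/64; -61/16; -15/4; -7/2; -3; -2; -1; 0 } gives -491/128
step 12: add B to get RRRRBRRBRBRB; options L={ -4; -31/8; -123/32; -491/128 } R={ -245/64; -61/16; -15/4; -7/2; -3; -2; -1; 0 } gives -981/256
step 13: add R to get RRRRBRRBRBRBR; options L={ -4; -31/8; -123/32; -491/128 } R={ -981/256; -245/64; -61/16; -15/4; -7/2; -3; -2; -1; 0 } gives -1963/512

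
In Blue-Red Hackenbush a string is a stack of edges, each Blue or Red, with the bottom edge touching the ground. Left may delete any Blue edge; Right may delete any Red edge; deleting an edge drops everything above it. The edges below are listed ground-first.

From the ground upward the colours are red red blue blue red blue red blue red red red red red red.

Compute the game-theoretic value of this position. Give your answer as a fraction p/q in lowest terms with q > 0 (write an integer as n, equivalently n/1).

1 of 14 · r · max L −∞ · min R 0 so -1
2 of 14 · rr · max L −∞ · min R -1 so -2
3 of 14 · rrb · max L -2 · min R -1 so -3/2
4 of 14 · rrbb · max L -3/2 · min R -1 so -5/4
5 of 14 · rrbbr · max L -3/2 · min R -5/4 so -11/8
6 of 14 · rrbbrb · max L -11/8 · min R -5/4 so -21/16
7 of 14 · rrbbrbr · max L -11/8 · min R -21/16 so -43/32
8 of 14 · rrbbrbrb · max L -43/32 · min R -21/16 so -85/64
9 of 14 · rrbbrbrbr · max L -43/32 · min R -85/64 so -171/128
10 of 14 · rrbbrbrbrr · max L -43/32 · min R -171/128 so -343/256
11 of 14 · rrbbrbrbrrr · max L -43/32 · min R -343/256 so -687/512
12 of 14 · rrbbrbrbrrrr · max L -43/32 · min R -687/512 so -1375/1024
13 of 14 · rrbbrbrbrrrrr · max L -43/32 · min R -1375/1024 so -2751/2048
14 of 14 · rrbbrbrbrrrrrr · max L -43/32 · min R -2751/2048 so -5503/4096

-5503/4096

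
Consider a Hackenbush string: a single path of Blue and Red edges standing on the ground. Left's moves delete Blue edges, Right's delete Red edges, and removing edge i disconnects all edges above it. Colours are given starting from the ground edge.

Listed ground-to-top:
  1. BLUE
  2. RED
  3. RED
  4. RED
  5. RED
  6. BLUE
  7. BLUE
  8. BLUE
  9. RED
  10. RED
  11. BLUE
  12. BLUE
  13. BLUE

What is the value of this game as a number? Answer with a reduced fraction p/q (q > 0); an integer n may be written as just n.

Build value(s[:k]) for k = 1..13, string s = BLUE RED RED RED RED BLUE BLUE BLUE RED RED BLUE BLUE BLUE.
B: Left { 0 }, Right { none } so simplest 1
BR: Left { 0 }, Right { 1 } so simplest 1/2
BRR: Left { 0 }, Right { 1/2, 1 } so simplest 1/4
BRRR: Left { 0 }, Right { 1/4, 1/2, 1 } so simplest 1/8
BRRRR: Left { 0 }, Right { 1/8, 1/4, 1/2, 1 } so simplest 1/16
BRRRRB: Left { 0, 1/16 }, Right { 1/8, 1/4, 1/2, 1 } so simplest 3/32
BRRRRBB: Left { 0, 1/16, 3/32 }, Right { 1/8, 1/4, 1/2, 1 } so simplest 7/64
BRRRRBBB: Left { 0, 1/16, 3/32, 7/64 }, Right { 1/8, 1/4, 1/2, 1 } so simplest 15/128
BRRRRBBBR: Left { 0, 1/16, 3/32, 7/64 }, Right { 15/128, 1/8, 1/4, 1/2, 1 } so simplest 29/256
BRRRRBBBRR: Left { 0, 1/16, 3/32, 7/64 }, Right { 29/256, 15/128, 1/8, 1/4, 1/2, 1 } so simplest 57/512
BRRRRBBBRRB: Left { 0, 1/16, 3/32, 7/64, 57/512 }, Right { 29/256, 15/128, 1/8, 1/4, 1/2, 1 } so simplest 115/1024
BRRRRBBBRRBB: Left { 0, 1/16, 3/32, 7/64, 57/512, 115/1024 }, Right { 29/256, 15/128, 1/8, 1/4, 1/2, 1 } so simplest 231/2048
BRRRRBBBRRBBB: Left { 0, 1/16, 3/32, 7/64, 57/512, 115/1024, 231/2048 }, Right { 29/256, 15/128, 1/8, 1/4, 1/2, 1 } so simplest 463/4096

463/4096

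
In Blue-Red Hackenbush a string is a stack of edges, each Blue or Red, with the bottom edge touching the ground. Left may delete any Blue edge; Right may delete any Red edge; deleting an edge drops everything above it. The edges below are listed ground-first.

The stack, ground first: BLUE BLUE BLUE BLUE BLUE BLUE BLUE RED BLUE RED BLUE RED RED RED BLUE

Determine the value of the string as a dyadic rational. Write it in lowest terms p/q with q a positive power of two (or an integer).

Build g(s[:k]) for k = 1..15, string s = BLUE BLUE BLUE BLUE BLUE BLUE BLUE RED BLUE RED BLUE RED RED RED BLUE.
1 of 15 · B · max L 0 · min R +∞ ⇒ 1
2 of 15 · BB · max L 1 · min R +∞ ⇒ 2
3 of 15 · BBB · max L 2 · min R +∞ ⇒ 3
4 of 15 · BBBB · max L 3 · min R +∞ ⇒ 4
5 of 15 · BBBBB · max L 4 · min R +∞ ⇒ 5
6 of 15 · BBBBBB · max L 5 · min R +∞ ⇒ 6
7 of 15 · BBBBBBB · max L 6 · min R +∞ ⇒ 7
8 of 15 · BBBBBBBR · max L 6 · min R 7 ⇒ 13/2
9 of 15 · BBBBBBBRB · max L 13/2 · min R 7 ⇒ 27/4
10 of 15 · BBBBBBBRBR · max L 13/2 · min R 27/4 ⇒ 53/8
11 of 15 · BBBBBBBRBRB · max L 53/8 · min R 27/4 ⇒ 107/16
12 of 15 · BBBBBBBRBRBR · max L 53/8 · min R 107/16 ⇒ 213/32
13 of 15 · BBBBBBBRBRBRR · max L 53/8 · min R 213/32 ⇒ 425/64
14 of 15 · BBBBBBBRBRBRRR · max L 53/8 · min R 425/64 ⇒ 849/128
15 of 15 · BBBBBBBRBRBRRRB · max L 849/128 · min R 425/64 ⇒ 1699/256

1699/256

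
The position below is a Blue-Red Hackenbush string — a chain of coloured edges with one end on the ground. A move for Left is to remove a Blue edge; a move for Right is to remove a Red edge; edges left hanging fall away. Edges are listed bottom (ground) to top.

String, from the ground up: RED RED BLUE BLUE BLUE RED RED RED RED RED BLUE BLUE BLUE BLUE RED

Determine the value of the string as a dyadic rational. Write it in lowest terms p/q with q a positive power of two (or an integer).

-10179/8192

Prefix values for RED RED BLUE BLUE BLUE RED RED RED RED RED BLUE BLUE BLUE BLUE RED via {L|R} + simplicity:
step 1: add RED to get R; options L={ none } R={ 0 } so -1
step 2: add RED to get RR; options L={ none } R={ -1; 0 } so -2
step 3: add BLUE to get RRB; options L={ -2 } R={ -1; 0 } so -3/2
step 4: add BLUE to get RRBB; options L={ -2; -3/2 } R={ -1; 0 } so -5/4
step 5: add BLUE to get RRBBB; options L={ -2; -3/2; -5/4 } R={ -1; 0 } so -9/8
step 6: add RED to get RRBBBR; options L={ -2; -3/2; -5/4 } R={ -9/8; -1; 0 } so -19/16
step 7: add RED to get RRBBBRR; options L={ -2; -3/2; -5/4 } R={ -19/16; -9/8; -1; 0 } so -39/32
step 8: add RED to get RRBBBRRR; options L={ -2; -3/2; -5/4 } R={ -39/32; -19/16; -9/8; -1; 0 } so -79/64
step 9: add RED to get RRBBBRRRR; options L={ -2; -3/2; -5/4 } R={ -79/64; -39/32; -19/16; -9/8; -1; 0 } so -159/128
step 10: add RED to get RRBBBRRRRR; options L={ -2; -3/2; -5/4 } R={ -159/128; -79/64; -39/32; -19/16; -9/8; -1; 0 } so -319/256
step 11: add BLUE to get RRBBBRRRRRB; options L={ -2; -3/2; -5/4; -319/256 } R={ -159/128; -79/64; -39/32; -19/16; -9/8; -1; 0 } so -637/512
step 12: add BLUE to get RRBBBRRRRRBB; options L={ -2; -3/2; -5/4; -319/256; -637/512 } R={ -159/128; -79/64; -39/32; -19/16; -9/8; -1; 0 } so -1273/1024
step 13: add BLUE to get RRBBBRRRRRBBB; options L={ -2; -3/2; -5/4; -319/256; -637/512; -1273/1024 } R={ -159/128; -79/64; -39/32; -19/16; -9/8; -1; 0 } so -2545/2048
step 14: add BLUE to get RRBBBRRRRRBBBB; options L={ -2; -3/2; -5/4; -319/256; -637/512; -1273/1024; -2545/2048 } R={ -159/128; -79/64; -39/32; -19/16; -9/8; -1; 0 } so -5089/4096
step 15: add RED to get RRBBBRRRRRBBBBR; options L={ -2; -3/2; -5/4; -319/256; -637/512; -1273/1024; -2545/2048 } R={ -5089/4096; -159/128; -79/64; -39/32; -19/16; -9/8; -1; 0 } so -10179/8192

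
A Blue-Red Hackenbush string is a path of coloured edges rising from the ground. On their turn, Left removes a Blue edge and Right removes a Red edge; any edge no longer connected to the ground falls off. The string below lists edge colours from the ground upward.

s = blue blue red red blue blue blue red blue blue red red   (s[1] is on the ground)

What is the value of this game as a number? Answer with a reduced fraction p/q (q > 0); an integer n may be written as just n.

step 1: add blue to get b; options L={ 0 } R={ (no moves) } so 1
step 2: add blue to get bb; options L={ 0; 1 } R={ (no moves) } so 2
step 3: add red to get bbr; options L={ 0; 1 } R={ 2 } so 3/2
step 4: add red to get bbrr; options L={ 0; 1 } R={ 3/2; 2 } so 5/4
step 5: add blue to get bbrrb; options L={ 0; 1; 5/4 } R={ 3/2; 2 } so 11/8
step 6: add blue to get bbrrbb; options L={ 0; 1; 5/4; 11/8 } R={ 3/2; 2 } so 23/16
step 7: add blue to get bbrrbbb; options L={ 0; 1; 5/4; 11/8; 23/16 } R={ 3/2; 2 } so 47/32
step 8: add red to get bbrrbbbr; options L={ 0; 1; 5/4; 11/8; 23/16 } R={ 47/32; 3/2; 2 } so 93/64
step 9: add blue to get bbrrbbbrb; options L={ 0; 1; 5/4; 11/8; 23/16; 93/64 } R={ 47/32; 3/2; 2 } so 187/128
step 10: add blue to get bbrrbbbrbb; options L={ 0; 1; 5/4; 11/8; 23/16; 93/64; 187/128 } R={ 47/32; 3/2; 2 } so 375/256
step 11: add red to get bbrrbbbrbbr; options L={ 0; 1; 5/4; 11/8; 23/16; 93/64; 187/128 } R={ 375/256; 47/32; 3/2; 2 } so 749/512
step 12: add red to get bbrrbbbrbbrr; options L={ 0; 1; 5/4; 11/8; 23/16; 93/64; 187/128 } R={ 749/512; 375/256; 47/32; 3/2; 2 } so 1497/1024

1497/1024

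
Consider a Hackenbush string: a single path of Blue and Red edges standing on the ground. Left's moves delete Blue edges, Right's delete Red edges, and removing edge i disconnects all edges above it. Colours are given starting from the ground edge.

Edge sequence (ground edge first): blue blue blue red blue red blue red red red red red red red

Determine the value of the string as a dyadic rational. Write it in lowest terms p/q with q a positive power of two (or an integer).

Prefix values for blue blue blue red blue red blue red red red red red red red via {L|R} + simplicity:
g_1 [b]  L=[0]  R=[—]  — 1
g_2 [bb]  L=[0; 1]  R=[—]  — 2
g_3 [bbb]  L=[0; 1; 2]  R=[—]  — 3
g_4 [bbbr]  L=[0; 1; 2]  R=[3]  — 5/2
g_5 [bbbrb]  L=[0; 1; 2; 5/2]  R=[3]  — 11/4
g_6 [bbbrbr]  L=[0; 1; 2; 5/2]  R=[11/4; 3]  — 21/8
g_7 [bbbrbrb]  L=[0; 1; 2; 5/2; 21/8]  R=[11/4; 3]  — 43/16
g_8 [bbbrbrbr]  L=[0; 1; 2; 5/2; 21/8]  R=[43/16; 11/4; 3]  — 85/32
g_9 [bbbrbrbrr]  L=[0; 1; 2; 5/2; 21/8]  R=[85/32; 43/16; 11/4; 3]  — 169/64
g_10 [bbbrbrbrrr]  L=[0; 1; 2; 5/2; 21/8]  R=[169/64; 85/32; 43/16; 11/4; 3]  — 337/128
g_11 [bbbrbrbrrrr]  L=[0; 1; 2; 5/2; 21/8]  R=[337/128; 169/64; 85/32; 43/16; 11/4; 3]  — 673/256
g_12 [bbbrbrbrrrrr]  L=[0; 1; 2; 5/2; 21/8]  R=[673/256; 337/128; 169/64; 85/32; 43/16; 11/4; 3]  — 1345/512
g_13 [bbbrbrbrrrrrr]  L=[0; 1; 2; 5/2; 21/8]  R=[1345/512; 673/256; 337/128; 169/64; 85/32; 43/16; 11/4; 3]  — 2689/1024
g_14 [bbbrbrbrrrrrrr]  L=[0; 1; 2; 5/2; 21/8]  R=[2689/1024; 1345/512; 673/256; 337/128; 169/64; 85/32; 43/16; 11/4; 3]  — 5377/2048

5377/2048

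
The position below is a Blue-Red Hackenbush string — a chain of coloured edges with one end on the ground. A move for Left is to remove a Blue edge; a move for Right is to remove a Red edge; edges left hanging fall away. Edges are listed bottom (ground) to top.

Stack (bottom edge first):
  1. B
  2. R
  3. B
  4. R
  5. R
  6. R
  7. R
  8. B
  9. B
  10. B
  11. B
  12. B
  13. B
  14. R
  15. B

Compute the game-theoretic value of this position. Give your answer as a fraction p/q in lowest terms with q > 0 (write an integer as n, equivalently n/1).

8699/16384

edge 1 of 15 (B): { 0 | · } gives 1
edge 2 of 15 (R): { 0 | 1 } gives 1/2
edge 3 of 15 (B): { 0,1/2 | 1 } gives 3/4
edge 4 of 15 (R): { 0,1/2 | 3/4,1 } gives 5/8
edge 5 of 15 (R): { 0,1/2 | 5/8,3/4,1 } gives 9/16
edge 6 of 15 (R): { 0,1/2 | 9/16,5/8,3/4,1 } gives 17/32
edge 7 of 15 (R): { 0,1/2 | 17/32,9/16,5/8,3/4,1 } gives 33/64
edge 8 of 15 (B): { 0,1/2,33/64 | 17/32,9/16,5/8,3/4,1 } gives 67/128
edge 9 of 15 (B): { 0,1/2,33/64,67/128 | 17/32,9/16,5/8,3/4,1 } gives 135/256
edge 10 of 15 (B): { 0,1/2,33/64,67/128,135/256 | 17/32,9/16,5/8,3/4,1 } gives 271/512
edge 11 of 15 (B): { 0,1/2,33/64,67/128,135/256,271/512 | 17/32,9/16,5/8,3/4,1 } gives 543/1024
edge 12 of 15 (B): { 0,1/2,33/64,67/128,135/256,271/512,543/1024 | 17/32,9/16,5/8,3/4,1 } gives 1087/2048
edge 13 of 15 (B): { 0,1/2,33/64,67/128,135/256,271/512,543/1024,1087/2048 | 17/32,9/16,5/8,3/4,1 } gives 2175/4096
edge 14 of 15 (R): { 0,1/2,33/64,67/128,135/256,271/512,543/1024,1087/2048 | 2175/4096,17/32,9/16,5/8,3/4,1 } gives 4349/8192
edge 15 of 15 (B): { 0,1/2,33/64,67/128,135/256,271/512,543/1024,1087/2048,4349/8192 | 2175/4096,17/32,9/16,5/8,3/4,1 } gives 8699/16384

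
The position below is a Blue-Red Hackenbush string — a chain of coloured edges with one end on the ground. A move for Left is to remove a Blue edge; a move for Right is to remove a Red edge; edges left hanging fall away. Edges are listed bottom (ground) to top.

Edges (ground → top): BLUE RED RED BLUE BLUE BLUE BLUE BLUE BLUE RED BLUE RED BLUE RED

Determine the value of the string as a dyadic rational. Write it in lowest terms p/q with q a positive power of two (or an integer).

4053/8192

Build value(s[:k]) for k = 1..14, string s = BLUE RED RED BLUE BLUE BLUE BLUE BLUE BLUE RED BLUE RED BLUE RED.
edge 1 of 14 (BLUE): { 0 | — } so 1
edge 2 of 14 (RED): { 0 | 1 } so 1/2
edge 3 of 14 (RED): { 0 | 1/2; 1 } so 1/4
edge 4 of 14 (BLUE): { 0; 1/4 | 1/2; 1 } so 3/8
edge 5 of 14 (BLUE): { 0; 1/4; 3/8 | 1/2; 1 } so 7/16
edge 6 of 14 (BLUE): { 0; 1/4; 3/8; 7/16 | 1/2; 1 } so 15/32
edge 7 of 14 (BLUE): { 0; 1/4; 3/8; 7/16; 15/32 | 1/2; 1 } so 31/64
edge 8 of 14 (BLUE): { 0; 1/4; 3/8; 7/16; 15/32; 31/64 | 1/2; 1 } so 63/128
edge 9 of 14 (BLUE): { 0; 1/4; 3/8; 7/16; 15/32; 31/64; 63/128 | 1/2; 1 } so 127/256
edge 10 of 14 (RED): { 0; 1/4; 3/8; 7/16; 15/32; 31/64; 63/128 | 127/256; 1/2; 1 } so 253/512
edge 11 of 14 (BLUE): { 0; 1/4; 3/8; 7/16; 15/32; 31/64; 63/128; 253/512 | 127/256; 1/2; 1 } so 507/1024
edge 12 of 14 (RED): { 0; 1/4; 3/8; 7/16; 15/32; 31/64; 63/128; 253/512 | 507/1024; 127/256; 1/2; 1 } so 1013/2048
edge 13 of 14 (BLUE): { 0; 1/4; 3/8; 7/16; 15/32; 31/64; 63/128; 253/512; 1013/2048 | 507/1024; 127/256; 1/2; 1 } so 2027/4096
edge 14 of 14 (RED): { 0; 1/4; 3/8; 7/16; 15/32; 31/64; 63/128; 253/512; 1013/2048 | 2027/4096; 507/1024; 127/256; 1/2; 1 } so 4053/8192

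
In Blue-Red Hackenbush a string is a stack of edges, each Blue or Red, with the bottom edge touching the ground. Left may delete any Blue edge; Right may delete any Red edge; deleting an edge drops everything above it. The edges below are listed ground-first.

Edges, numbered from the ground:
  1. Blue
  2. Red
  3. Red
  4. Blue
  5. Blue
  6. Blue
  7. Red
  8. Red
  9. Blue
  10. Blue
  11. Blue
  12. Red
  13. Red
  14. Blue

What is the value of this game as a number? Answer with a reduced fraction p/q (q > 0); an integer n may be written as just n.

3699/8192

B: Left { 0 }, Right { — } → simplest 1
BR: Left { 0 }, Right { 1 } → simplest 1/2
BRR: Left { 0 }, Right { 1/2; 1 } → simplest 1/4
BRRB: Left { 0; 1/4 }, Right { 1/2; 1 } → simplest 3/8
BRRBB: Left { 0; 1/4; 3/8 }, Right { 1/2; 1 } → simplest 7/16
BRRBBB: Left { 0; 1/4; 3/8; 7/16 }, Right { 1/2; 1 } → simplest 15/32
BRRBBBR: Left { 0; 1/4; 3/8; 7/16 }, Right { 15/32; 1/2; 1 } → simplest 29/64
BRRBBBRR: Left { 0; 1/4; 3/8; 7/16 }, Right { 29/64; 15/32; 1/2; 1 } → simplest 57/128
BRRBBBRRB: Left { 0; 1/4; 3/8; 7/16; 57/128 }, Right { 29/64; 15/32; 1/2; 1 } → simplest 115/256
BRRBBBRRBB: Left { 0; 1/4; 3/8; 7/16; 57/128; 115/256 }, Right { 29/64; 15/32; 1/2; 1 } → simplest 231/512
BRRBBBRRBBB: Left { 0; 1/4; 3/8; 7/16; 57/128; 115/256; 231/512 }, Right { 29/64; 15/32; 1/2; 1 } → simplest 463/1024
BRRBBBRRBBBR: Left { 0; 1/4; 3/8; 7/16; 57/128; 115/256; 231/512 }, Right { 463/1024; 29/64; 15/32; 1/2; 1 } → simplest 925/2048
BRRBBBRRBBBRR: Left { 0; 1/4; 3/8; 7/16; 57/128; 115/256; 231/512 }, Right { 925/2048; 463/1024; 29/64; 15/32; 1/2; 1 } → simplest 1849/4096
BRRBBBRRBBBRRB: Left { 0; 1/4; 3/8; 7/16; 57/128; 115/256; 231/512; 1849/4096 }, Right { 925/2048; 463/1024; 29/64; 15/32; 1/2; 1 } → simplest 3699/8192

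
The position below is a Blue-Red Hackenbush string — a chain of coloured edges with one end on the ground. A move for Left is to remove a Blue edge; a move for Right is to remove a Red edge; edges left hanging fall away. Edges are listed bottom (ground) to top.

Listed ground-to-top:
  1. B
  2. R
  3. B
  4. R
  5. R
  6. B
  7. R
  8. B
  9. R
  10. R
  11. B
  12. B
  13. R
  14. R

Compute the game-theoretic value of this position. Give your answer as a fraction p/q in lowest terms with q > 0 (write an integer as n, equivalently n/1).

4761/8192

B: Left { 0 }, Right { · } — simplest 1
BR: Left { 0 }, Right { 1 } — simplest 1/2
BRB: Left { 0; 1/2 }, Right { 1 } — simplest 3/4
BRBR: Left { 0; 1/2 }, Right { 3/4; 1 } — simplest 5/8
BRBRR: Left { 0; 1/2 }, Right { 5/8; 3/4; 1 } — simplest 9/16
BRBRRB: Left { 0; 1/2; 9/16 }, Right { 5/8; 3/4; 1 } — simplest 19/32
BRBRRBR: Left { 0; 1/2; 9/16 }, Right { 19/32; 5/8; 3/4; 1 } — simplest 37/64
BRBRRBRB: Left { 0; 1/2; 9/16; 37/64 }, Right { 19/32; 5/8; 3/4; 1 } — simplest 75/128
BRBRRBRBR: Left { 0; 1/2; 9/16; 37/64 }, Right { 75/128; 19/32; 5/8; 3/4; 1 } — simplest 149/256
BRBRRBRBRR: Left { 0; 1/2; 9/16; 37/64 }, Right { 149/256; 75/128; 19/32; 5/8; 3/4; 1 } — simplest 297/512
BRBRRBRBRRB: Left { 0; 1/2; 9/16; 37/64; 297/512 }, Right { 149/256; 75/128; 19/32; 5/8; 3/4; 1 } — simplest 595/1024
BRBRRBRBRRBB: Left { 0; 1/2; 9/16; 37/64; 297/512; 595/1024 }, Right { 149/256; 75/128; 19/32; 5/8; 3/4; 1 } — simplest 1191/2048
BRBRRBRBRRBBR: Left { 0; 1/2; 9/16; 37/64; 297/512; 595/1024 }, Right { 1191/2048; 149/256; 75/128; 19/32; 5/8; 3/4; 1 } — simplest 2381/4096
BRBRRBRBRRBBRR: Left { 0; 1/2; 9/16; 37/64; 297/512; 595/1024 }, Right { 2381/4096; 1191/2048; 149/256; 75/128; 19/32; 5/8; 3/4; 1 } — simplest 4761/8192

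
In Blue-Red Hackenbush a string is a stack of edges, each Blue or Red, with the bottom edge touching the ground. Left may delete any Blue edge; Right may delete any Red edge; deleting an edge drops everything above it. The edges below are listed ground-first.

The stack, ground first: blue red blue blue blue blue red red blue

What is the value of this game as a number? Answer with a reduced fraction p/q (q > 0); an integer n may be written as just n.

243/256

Build g(s[:k]) for k = 1..9, string s = blue red blue blue blue blue red red blue.
b: Left { 0 }, Right { (no moves) } — simplest 1
br: Left { 0 }, Right { 1 } — simplest 1/2
brb: Left { 0 1/2 }, Right { 1 } — simplest 3/4
brbb: Left { 0 1/2 3/4 }, Right { 1 } — simplest 7/8
brbbb: Left { 0 1/2 3/4 7/8 }, Right { 1 } — simplest 15/16
brbbbb: Left { 0 1/2 3/4 7/8 15/16 }, Right { 1 } — simplest 31/32
brbbbbr: Left { 0 1/2 3/4 7/8 15/16 }, Right { 31/32 1 } — simplest 61/64
brbbbbrr: Left { 0 1/2 3/4 7/8 15/16 }, Right { 61/64 31/32 1 } — simplest 121/128
brbbbbrrb: Left { 0 1/2 3/4 7/8 15/16 121/128 }, Right { 61/64 31/32 1 } — simplest 243/256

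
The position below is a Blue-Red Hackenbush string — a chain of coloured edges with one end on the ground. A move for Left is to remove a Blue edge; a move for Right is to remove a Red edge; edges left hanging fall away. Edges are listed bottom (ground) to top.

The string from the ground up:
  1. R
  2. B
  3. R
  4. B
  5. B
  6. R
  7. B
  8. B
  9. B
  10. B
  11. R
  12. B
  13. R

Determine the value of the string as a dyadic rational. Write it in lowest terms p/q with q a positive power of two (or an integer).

-2315/4096

R: Left { · }, Right { 0 } = simplest -1
RB: Left { -1 }, Right { 0 } = simplest -1/2
RBR: Left { -1 }, Right { -1/2,0 } = simplest -3/4
RBRB: Left { -1,-3/4 }, Right { -1/2,0 } = simplest -5/8
RBRBB: Left { -1,-3/4,-5/8 }, Right { -1/2,0 } = simplest -9/16
RBRBBR: Left { -1,-3/4,-5/8 }, Right { -9/16,-1/2,0 } = simplest -19/32
RBRBBRB: Left { -1,-3/4,-5/8,-19/32 }, Right { -9/16,-1/2,0 } = simplest -37/64
RBRBBRBB: Left { -1,-3/4,-5/8,-19/32,-37/64 }, Right { -9/16,-1/2,0 } = simplest -73/128
RBRBBRBBB: Left { -1,-3/4,-5/8,-19/32,-37/64,-73/128 }, Right { -9/16,-1/2,0 } = simplest -145/256
RBRBBRBBBB: Left { -1,-3/4,-5/8,-19/32,-37/64,-73/128,-145/256 }, Right { -9/16,-1/2,0 } = simplest -289/512
RBRBBRBBBBR: Left { -1,-3/4,-5/8,-19/32,-37/64,-73/128,-145/256 }, Right { -289/512,-9/16,-1/2,0 } = simplest -579/1024
RBRBBRBBBBRB: Left { -1,-3/4,-5/8,-19/32,-37/64,-73/128,-145/256,-579/1024 }, Right { -289/512,-9/16,-1/2,0 } = simplest -1157/2048
RBRBBRBBBBRBR: Left { -1,-3/4,-5/8,-19/32,-37/64,-73/128,-145/256,-579/1024 }, Right { -1157/2048,-289/512,-9/16,-1/2,0 } = simplest -2315/4096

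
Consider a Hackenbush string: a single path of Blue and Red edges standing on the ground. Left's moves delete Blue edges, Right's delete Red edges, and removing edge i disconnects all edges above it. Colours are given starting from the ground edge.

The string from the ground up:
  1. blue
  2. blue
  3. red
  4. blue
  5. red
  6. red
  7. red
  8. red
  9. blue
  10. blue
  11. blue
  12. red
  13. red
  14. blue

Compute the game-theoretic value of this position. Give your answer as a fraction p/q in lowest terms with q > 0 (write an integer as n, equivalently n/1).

b: Left { 0 }, Right { · } => simplest 1
bb: Left { 0; 1 }, Right { · } => simplest 2
bbr: Left { 0; 1 }, Right { 2 } => simplest 3/2
bbrb: Left { 0; 1; 3/2 }, Right { 2 } => simplest 7/4
bbrbr: Left { 0; 1; 3/2 }, Right { 7/4; 2 } => simplest 13/8
bbrbrr: Left { 0; 1; 3/2 }, Right { 13/8; 7/4; 2 } => simplest 25/16
bbrbrrr: Left { 0; 1; 3/2 }, Right { 25/16; 13/8; 7/4; 2 } => simplest 49/32
bbrbrrrr: Left { 0; 1; 3/2 }, Right { 49/32; 25/16; 13/8; 7/4; 2 } => simplest 97/64
bbrbrrrrb: Left { 0; 1; 3/2; 97/64 }, Right { 49/32; 25/16; 13/8; 7/4; 2 } => simplest 195/128
bbrbrrrrbb: Left { 0; 1; 3/2; 97/64; 195/128 }, Right { 49/32; 25/16; 13/8; 7/4; 2 } => simplest 391/256
bbrbrrrrbbb: Left { 0; 1; 3/2; 97/64; 195/128; 391/256 }, Right { 49/32; 25/16; 13/8; 7/4; 2 } => simplest 783/512
bbrbrrrrbbbr: Left { 0; 1; 3/2; 97/64; 195/128; 391/256 }, Right { 783/512; 49/32; 25/16; 13/8; 7/4; 2 } => simplest 1565/1024
bbrbrrrrbbbrr: Left { 0; 1; 3/2; 97/64; 195/128; 391/256 }, Right { 1565/1024; 783/512; 49/32; 25/16; 13/8; 7/4; 2 } => simplest 3129/2048
bbrbrrrrbbbrrb: Left { 0; 1; 3/2; 97/64; 195/128; 391/256; 3129/2048 }, Right { 1565/1024; 783/512; 49/32; 25/16; 13/8; 7/4; 2 } => simplest 6259/4096

6259/4096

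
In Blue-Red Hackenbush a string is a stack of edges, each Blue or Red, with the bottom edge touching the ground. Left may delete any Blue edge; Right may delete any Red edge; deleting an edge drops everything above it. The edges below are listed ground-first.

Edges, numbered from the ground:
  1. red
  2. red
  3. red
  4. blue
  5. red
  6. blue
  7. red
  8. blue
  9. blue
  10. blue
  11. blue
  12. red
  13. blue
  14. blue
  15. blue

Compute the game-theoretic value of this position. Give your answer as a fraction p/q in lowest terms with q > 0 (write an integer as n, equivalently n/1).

Build value(s[:k]) for k = 1..15, string s = red red red blue red blue red blue blue blue blue red blue blue blue.
1 of 15 · r · max L −∞ · min R 0 => -1
2 of 15 · rr · max L −∞ · min R -1 => -2
3 of 15 · rrr · max L −∞ · min R -2 => -3
4 of 15 · rrrb · max L -3 · min R -2 => -5/2
5 of 15 · rrrbr · max L -3 · min R -5/2 => -11/4
6 of 15 · rrrbrb · max L -11/4 · min R -5/2 => -21/8
7 of 15 · rrrbrbr · max L -11/4 · min R -21/8 => -43/16
8 of 15 · rrrbrbrb · max L -43/16 · min R -21/8 => -85/32
9 of 15 · rrrbrbrbb · max L -85/32 · min R -21/8 => -169/64
10 of 15 · rrrbrbrbbb · max L -169/64 · min R -21/8 => -337/128
11 of 15 · rrrbrbrbbbb · max L -337/128 · min R -21/8 => -673/256
12 of 15 · rrrbrbrbbbbr · max L -337/128 · min R -673/256 => -1347/512
13 of 15 · rrrbrbrbbbbrb · max L -1347/512 · min R -673/256 => -2693/1024
14 of 15 · rrrbrbrbbbbrbb · max L -2693/1024 · min R -673/256 => -5385/2048
15 of 15 · rrrbrbrbbbbrbbb · max L -5385/2048 · min R -673/256 => -10769/4096

-10769/4096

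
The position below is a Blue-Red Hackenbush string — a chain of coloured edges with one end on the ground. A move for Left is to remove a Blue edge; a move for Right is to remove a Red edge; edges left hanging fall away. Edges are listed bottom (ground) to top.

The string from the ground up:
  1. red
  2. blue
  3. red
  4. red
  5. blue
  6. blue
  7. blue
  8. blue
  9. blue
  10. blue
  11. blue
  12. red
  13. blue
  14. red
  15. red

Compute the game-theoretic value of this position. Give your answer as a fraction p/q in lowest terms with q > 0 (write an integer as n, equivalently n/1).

-12311/16384

Prefix values for red blue red red blue blue blue blue blue blue blue red blue red red via {L|R} + simplicity:
value_1 [r]  L=[none]  R=[0]  gives -1
value_2 [rb]  L=[-1]  R=[0]  gives -1/2
value_3 [rbr]  L=[-1]  R=[-1/2 0]  gives -3/4
value_4 [rbrr]  L=[-1]  R=[-3/4 -1/2 0]  gives -7/8
value_5 [rbrrb]  L=[-1 -7/8]  R=[-3/4 -1/2 0]  gives -13/16
value_6 [rbrrbb]  L=[-1 -7/8 -13/16]  R=[-3/4 -1/2 0]  gives -25/32
value_7 [rbrrbbb]  L=[-1 -7/8 -13/16 -25/32]  R=[-3/4 -1/2 0]  gives -49/64
value_8 [rbrrbbbb]  L=[-1 -7/8 -13/16 -25/32 -49/64]  R=[-3/4 -1/2 0]  gives -97/128
value_9 [rbrrbbbbb]  L=[-1 -7/8 -13/16 -25/32 -49/64 -97/128]  R=[-3/4 -1/2 0]  gives -193/256
value_10 [rbrrbbbbbb]  L=[-1 -7/8 -13/16 -25/32 -49/64 -97/128 -193/256]  R=[-3/4 -1/2 0]  gives -385/512
value_11 [rbrrbbbbbbb]  L=[-1 -7/8 -13/16 -25/32 -49/64 -97/128 -193/256 -385/512]  R=[-3/4 -1/2 0]  gives -769/1024
value_12 [rbrrbbbbbbbr]  L=[-1 -7/8 -13/16 -25/32 -49/64 -97/128 -193/256 -385/512]  R=[-769/1024 -3/4 -1/2 0]  gives -1539/2048
value_13 [rbrrbbbbbbbrb]  L=[-1 -7/8 -13/16 -25/32 -49/64 -97/128 -193/256 -385/512 -1539/2048]  R=[-769/1024 -3/4 -1/2 0]  gives -3077/4096
value_14 [rbrrbbbbbbbrbr]  L=[-1 -7/8 -13/16 -25/32 -49/64 -97/128 -193/256 -385/512 -1539/2048]  R=[-3077/4096 -769/1024 -3/4 -1/2 0]  gives -6155/8192
value_15 [rbrrbbbbbbbrbrr]  L=[-1 -7/8 -13/16 -25/32 -49/64 -97/128 -193/256 -385/512 -1539/2048]  R=[-6155/8192 -3077/4096 -769/1024 -3/4 -1/2 0]  gives -12311/16384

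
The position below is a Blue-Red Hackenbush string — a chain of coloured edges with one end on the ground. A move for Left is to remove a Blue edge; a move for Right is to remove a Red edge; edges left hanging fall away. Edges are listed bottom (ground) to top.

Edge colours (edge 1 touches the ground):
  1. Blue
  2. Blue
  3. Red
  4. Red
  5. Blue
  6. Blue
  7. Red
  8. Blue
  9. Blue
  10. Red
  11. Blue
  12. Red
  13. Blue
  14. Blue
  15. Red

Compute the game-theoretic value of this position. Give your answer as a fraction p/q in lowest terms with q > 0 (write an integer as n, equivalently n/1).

Build value(s[:k]) for k = 1..15, string s = Blue Blue Red Red Blue Blue Red Blue Blue Red Blue Red Blue Blue Red.
edge 1 of 15 (Blue): { 0 |  } ⇒ 1
edge 2 of 15 (Blue): { 0, 1 |  } ⇒ 2
edge 3 of 15 (Red): { 0, 1 | 2 } ⇒ 3/2
edge 4 of 15 (Red): { 0, 1 | 3/2, 2 } ⇒ 5/4
edge 5 of 15 (Blue): { 0, 1, 5/4 | 3/2, 2 } ⇒ 11/8
edge 6 of 15 (Blue): { 0, 1, 5/4, 11/8 | 3/2, 2 } ⇒ 23/16
edge 7 of 15 (Red): { 0, 1, 5/4, 11/8 | 23/16, 3/2, 2 } ⇒ 45/32
edge 8 of 15 (Blue): { 0, 1, 5/4, 11/8, 45/32 | 23/16, 3/2, 2 } ⇒ 91/64
edge 9 of 15 (Blue): { 0, 1, 5/4, 11/8, 45/32, 91/64 | 23/16, 3/2, 2 } ⇒ 183/128
edge 10 of 15 (Red): { 0, 1, 5/4, 11/8, 45/32, 91/64 | 183/128, 23/16, 3/2, 2 } ⇒ 365/256
edge 11 of 15 (Blue): { 0, 1, 5/4, 11/8, 45/32, 91/64, 365/256 | 183/128, 23/16, 3/2, 2 } ⇒ 731/512
edge 12 of 15 (Red): { 0, 1, 5/4, 11/8, 45/32, 91/64, 365/256 | 731/512, 183/128, 23/16, 3/2, 2 } ⇒ 1461/1024
edge 13 of 15 (Blue): { 0, 1, 5/4, 11/8, 45/32, 91/64, 365/256, 1461/1024 | 731/512, 183/128, 23/16, 3/2, 2 } ⇒ 2923/2048
edge 14 of 15 (Blue): { 0, 1, 5/4, 11/8, 45/32, 91/64, 365/256, 1461/1024, 2923/2048 | 731/512, 183/128, 23/16, 3/2, 2 } ⇒ 5847/4096
edge 15 of 15 (Red): { 0, 1, 5/4, 11/8, 45/32, 91/64, 365/256, 1461/1024, 2923/2048 | 5847/4096, 731/512, 183/128, 23/16, 3/2, 2 } ⇒ 11693/8192

11693/8192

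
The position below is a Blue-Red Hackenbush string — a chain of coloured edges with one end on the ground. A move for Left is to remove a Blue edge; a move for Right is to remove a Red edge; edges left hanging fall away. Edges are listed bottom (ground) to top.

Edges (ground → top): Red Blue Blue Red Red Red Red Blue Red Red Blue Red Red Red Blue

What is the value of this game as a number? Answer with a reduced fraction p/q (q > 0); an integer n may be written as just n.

-7901/16384

Prefix values for Red Blue Blue Red Red Red Red Blue Red Red Blue Red Red Red Blue via {L|R} + simplicity:
step 1: add Red to get R; options L={ (no moves) } R={ 0 } gives -1
step 2: add Blue to get RB; options L={ -1 } R={ 0 } gives -1/2
step 3: add Blue to get RBB; options L={ -1,-1/2 } R={ 0 } gives -1/4
step 4: add Red to get RBBR; options L={ -1,-1/2 } R={ -1/4,0 } gives -3/8
step 5: add Red to get RBBRR; options L={ -1,-1/2 } R={ -3/8,-1/4,0 } gives -7/16
step 6: add Red to get RBBRRR; options L={ -1,-1/2 } R={ -7/16,-3/8,-1/4,0 } gives -15/32
step 7: add Red to get RBBRRRR; options L={ -1,-1/2 } R={ -15/32,-7/16,-3/8,-1/4,0 } gives -31/64
step 8: add Blue to get RBBRRRRB; options L={ -1,-1/2,-31/64 } R={ -15/32,-7/16,-3/8,-1/4,0 } gives -61/128
step 9: add Red to get RBBRRRRBR; options L={ -1,-1/2,-31/64 } R={ -61/128,-15/32,-7/16,-3/8,-1/4,0 } gives -123/256
step 10: add Red to get RBBRRRRBRR; options L={ -1,-1/2,-31/64 } R={ -123/256,-61/128,-15/32,-7/16,-3/8,-1/4,0 } gives -247/512
step 11: add Blue to get RBBRRRRBRRB; options L={ -1,-1/2,-31/64,-247/512 } R={ -123/256,-61/128,-15/32,-7/16,-3/8,-1/4,0 } gives -493/1024
step 12: add Red to get RBBRRRRBRRBR; options L={ -1,-1/2,-31/64,-247/512 } R={ -493/1024,-123/256,-61/128,-15/32,-7/16,-3/8,-1/4,0 } gives -987/2048
step 13: add Red to get RBBRRRRBRRBRR; options L={ -1,-1/2,-31/64,-247/512 } R={ -987/2048,-493/1024,-123/256,-61/128,-15/32,-7/16,-3/8,-1/4,0 } gives -1975/4096
step 14: add Red to get RBBRRRRBRRBRRR; options L={ -1,-1/2,-31/64,-247/512 } R={ -1975/4096,-987/2048,-493/1024,-123/256,-61/128,-15/32,-7/16,-3/8,-1/4,0 } gives -3951/8192
step 15: add Blue to get RBBRRRRBRRBRRRB; options L={ -1,-1/2,-31/64,-247/512,-3951/8192 } R={ -1975/4096,-987/2048,-493/1024,-123/256,-61/128,-15/32,-7/16,-3/8,-1/4,0 } gives -7901/16384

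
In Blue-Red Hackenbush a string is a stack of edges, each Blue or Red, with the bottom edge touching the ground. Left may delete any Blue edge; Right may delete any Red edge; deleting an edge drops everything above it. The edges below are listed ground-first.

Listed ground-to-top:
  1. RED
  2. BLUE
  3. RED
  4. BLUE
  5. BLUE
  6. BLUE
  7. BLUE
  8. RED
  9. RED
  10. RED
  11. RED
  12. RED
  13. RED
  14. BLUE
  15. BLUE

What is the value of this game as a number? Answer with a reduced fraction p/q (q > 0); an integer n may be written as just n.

-8697/16384

Prefix values for RED BLUE RED BLUE BLUE BLUE BLUE RED RED RED RED RED RED BLUE BLUE via {L|R} + simplicity:
g(R) = { (no moves) | 0 } → -1
g(RB) = { -1 | 0 } → -1/2
g(RBR) = { -1 | -1/2; 0 } → -3/4
g(RBRB) = { -1; -3/4 | -1/2; 0 } → -5/8
g(RBRBB) = { -1; -3/4; -5/8 | -1/2; 0 } → -9/16
g(RBRBBB) = { -1; -3/4; -5/8; -9/16 | -1/2; 0 } → -17/32
g(RBRBBBB) = { -1; -3/4; -5/8; -9/16; -17/32 | -1/2; 0 } → -33/64
g(RBRBBBBR) = { -1; -3/4; -5/8; -9/16; -17/32 | -33/64; -1/2; 0 } → -67/128
g(RBRBBBBRR) = { -1; -3/4; -5/8; -9/16; -17/32 | -67/128; -33/64; -1/2; 0 } → -135/256
g(RBRBBBBRRR) = { -1; -3/4; -5/8; -9/16; -17/32 | -135/256; -67/128; -33/64; -1/2; 0 } → -271/512
g(RBRBBBBRRRR) = { -1; -3/4; -5/8; -9/16; -17/32 | -271/512; -135/256; -67/128; -33/64; -1/2; 0 } → -543/1024
g(RBRBBBBRRRRR) = { -1; -3/4; -5/8; -9/16; -17/32 | -543/1024; -271/512; -135/256; -67/128; -33/64; -1/2; 0 } → -1087/2048
g(RBRBBBBRRRRRR) = { -1; -3/4; -5/8; -9/16; -17/32 | -1087/2048; -543/1024; -271/512; -135/256; -67/128; -33/64; -1/2; 0 } → -2175/4096
g(RBRBBBBRRRRRRB) = { -1; -3/4; -5/8; -9/16; -17/32; -2175/4096 | -1087/2048; -543/1024; -271/512; -135/256; -67/128; -33/64; -1/2; 0 } → -4349/8192
g(RBRBBBBRRRRRRBB) = { -1; -3/4; -5/8; -9/16; -17/32; -2175/4096; -4349/8192 | -1087/2048; -543/1024; -271/512; -135/256; -67/128; -33/64; -1/2; 0 } → -8697/16384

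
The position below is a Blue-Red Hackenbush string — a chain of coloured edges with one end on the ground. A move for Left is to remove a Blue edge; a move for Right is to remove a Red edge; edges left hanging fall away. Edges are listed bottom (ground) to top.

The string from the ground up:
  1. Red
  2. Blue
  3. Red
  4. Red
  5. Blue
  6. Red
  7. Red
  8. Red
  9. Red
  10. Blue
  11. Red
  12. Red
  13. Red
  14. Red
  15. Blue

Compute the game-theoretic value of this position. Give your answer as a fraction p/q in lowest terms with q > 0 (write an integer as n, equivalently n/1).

-14269/16384

Prefix values for Red Blue Red Red Blue Red Red Red Red Blue Red Red Red Red Blue via {L|R} + simplicity:
R: Left { none }, Right { 0 } so simplest -1
RB: Left { -1 }, Right { 0 } so simplest -1/2
RBR: Left { -1 }, Right { -1/2 0 } so simplest -3/4
RBRR: Left { -1 }, Right { -3/4 -1/2 0 } so simplest -7/8
RBRRB: Left { -1 -7/8 }, Right { -3/4 -1/2 0 } so simplest -13/16
RBRRBR: Left { -1 -7/8 }, Right { -13/16 -3/4 -1/2 0 } so simplest -27/32
RBRRBRR: Left { -1 -7/8 }, Right { -27/32 -13/16 -3/4 -1/2 0 } so simplest -55/64
RBRRBRRR: Left { -1 -7/8 }, Right { -55/64 -27/32 -13/16 -3/4 -1/2 0 } so simplest -111/128
RBRRBRRRR: Left { -1 -7/8 }, Right { -111/128 -55/64 -27/32 -13/16 -3/4 -1/2 0 } so simplest -223/256
RBRRBRRRRB: Left { -1 -7/8 -223/256 }, Right { -111/128 -55/64 -27/32 -13/16 -3/4 -1/2 0 } so simplest -445/512
RBRRBRRRRBR: Left { -1 -7/8 -223/256 }, Right { -445/512 -111/128 -55/64 -27/32 -13/16 -3/4 -1/2 0 } so simplest -891/1024
RBRRBRRRRBRR: Left { -1 -7/8 -223/256 }, Right { -891/1024 -445/512 -111/128 -55/64 -27/32 -13/16 -3/4 -1/2 0 } so simplest -1783/2048
RBRRBRRRRBRRR: Left { -1 -7/8 -223/256 }, Right { -1783/2048 -891/1024 -445/512 -111/128 -55/64 -27/32 -13/16 -3/4 -1/2 0 } so simplest -3567/4096
RBRRBRRRRBRRRR: Left { -1 -7/8 -223/256 }, Right { -3567/4096 -1783/2048 -891/1024 -445/512 -111/128 -55/64 -27/32 -13/16 -3/4 -1/2 0 } so simplest -7135/8192
RBRRBRRRRBRRRRB: Left { -1 -7/8 -223/256 -7135/8192 }, Right { -3567/4096 -1783/2048 -891/1024 -445/512 -111/128 -55/64 -27/32 -13/16 -3/4 -1/2 0 } so simplest -14269/16384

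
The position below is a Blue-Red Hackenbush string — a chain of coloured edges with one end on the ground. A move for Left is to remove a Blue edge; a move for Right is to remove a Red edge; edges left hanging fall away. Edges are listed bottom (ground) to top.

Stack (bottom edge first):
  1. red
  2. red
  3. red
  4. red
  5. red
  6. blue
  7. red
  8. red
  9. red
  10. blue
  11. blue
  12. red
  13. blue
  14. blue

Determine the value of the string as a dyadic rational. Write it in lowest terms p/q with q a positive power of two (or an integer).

Build value(s[:k]) for k = 1..14, string s = red red red red red blue red red red blue blue red blue blue.
1 of 14 · r · max L −∞ · min R 0 = -1
2 of 14 · rr · max L −∞ · min R -1 = -2
3 of 14 · rrr · max L −∞ · min R -2 = -3
4 of 14 · rrrr · max L −∞ · min R -3 = -4
5 of 14 · rrrrr · max L −∞ · min R -4 = -5
6 of 14 · rrrrrb · max L -5 · min R -4 = -9/2
7 of 14 · rrrrrbr · max L -5 · min R -9/2 = -19/4
8 of 14 · rrrrrbrr · max L -5 · min R -19/4 = -39/8
9 of 14 · rrrrrbrrr · max L -5 · min R -39/8 = -79/16
10 of 14 · rrrrrbrrrb · max L -79/16 · min R -39/8 = -157/32
11 of 14 · rrrrrbrrrbb · max L -157/32 · min R -39/8 = -313/64
12 of 14 · rrrrrbrrrbbr · max L -157/32 · min R -313/64 = -627/128
13 of 14 · rrrrrbrrrbbrb · max L -627/128 · min R -313/64 = -1253/256
14 of 14 · rrrrrbrrrbbrbb · max L -1253/256 · min R -313/64 = -2505/512

-2505/512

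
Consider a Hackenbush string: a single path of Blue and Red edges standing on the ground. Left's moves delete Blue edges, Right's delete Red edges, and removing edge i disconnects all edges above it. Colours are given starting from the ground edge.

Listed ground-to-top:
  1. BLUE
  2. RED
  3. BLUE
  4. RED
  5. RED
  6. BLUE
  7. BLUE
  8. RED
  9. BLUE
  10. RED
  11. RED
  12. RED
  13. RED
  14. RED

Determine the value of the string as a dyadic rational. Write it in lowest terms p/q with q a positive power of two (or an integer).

g_1 [B]  L=[0]  R=[—]  = 1
g_2 [BR]  L=[0]  R=[1]  = 1/2
g_3 [BRB]  L=[0; 1/2]  R=[1]  = 3/4
g_4 [BRBR]  L=[0; 1/2]  R=[3/4; 1]  = 5/8
g_5 [BRBRR]  L=[0; 1/2]  R=[5/8; 3/4; 1]  = 9/16
g_6 [BRBRRB]  L=[0; 1/2; 9/16]  R=[5/8; 3/4; 1]  = 19/32
g_7 [BRBRRBB]  L=[0; 1/2; 9/16; 19/32]  R=[5/8; 3/4; 1]  = 39/64
g_8 [BRBRRBBR]  L=[0; 1/2; 9/16; 19/32]  R=[39/64; 5/8; 3/4; 1]  = 77/128
g_9 [BRBRRBBRB]  L=[0; 1/2; 9/16; 19/32; 77/128]  R=[39/64; 5/8; 3/4; 1]  = 155/256
g_10 [BRBRRBBRBR]  L=[0; 1/2; 9/16; 19/32; 77/128]  R=[155/256; 39/64; 5/8; 3/4; 1]  = 309/512
g_11 [BRBRRBBRBRR]  L=[0; 1/2; 9/16; 19/32; 77/128]  R=[309/512; 155/256; 39/64; 5/8; 3/4; 1]  = 617/1024
g_12 [BRBRRBBRBRRR]  L=[0; 1/2; 9/16; 19/32; 77/128]  R=[617/1024; 309/512; 155/256; 39/64; 5/8; 3/4; 1]  = 1233/2048
g_13 [BRBRRBBRBRRRR]  L=[0; 1/2; 9/16; 19/32; 77/128]  R=[1233/2048; 617/1024; 309/512; 155/256; 39/64; 5/8; 3/4; 1]  = 2465/4096
g_14 [BRBRRBBRBRRRRR]  L=[0; 1/2; 9/16; 19/32; 77/128]  R=[2465/4096; 1233/2048; 617/1024; 309/512; 155/256; 39/64; 5/8; 3/4; 1]  = 4929/8192

4929/8192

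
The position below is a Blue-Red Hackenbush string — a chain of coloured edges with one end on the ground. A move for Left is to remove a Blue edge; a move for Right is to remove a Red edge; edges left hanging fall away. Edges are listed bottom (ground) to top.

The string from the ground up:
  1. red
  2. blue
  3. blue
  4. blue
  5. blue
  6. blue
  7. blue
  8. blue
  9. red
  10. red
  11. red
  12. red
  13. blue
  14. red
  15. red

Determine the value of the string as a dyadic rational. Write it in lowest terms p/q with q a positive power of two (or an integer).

-247/16384

Prefix values for red blue blue blue blue blue blue blue red red red red blue red red via {L|R} + simplicity:
r: Left { none }, Right { 0 } -> simplest -1
rb: Left { -1 }, Right { 0 } -> simplest -1/2
rbb: Left { -1,-1/2 }, Right { 0 } -> simplest -1/4
rbbb: Left { -1,-1/2,-1/4 }, Right { 0 } -> simplest -1/8
rbbbb: Left { -1,-1/2,-1/4,-1/8 }, Right { 0 } -> simplest -1/16
rbbbbb: Left { -1,-1/2,-1/4,-1/8,-1/16 }, Right { 0 } -> simplest -1/32
rbbbbbb: Left { -1,-1/2,-1/4,-1/8,-1/16,-1/32 }, Right { 0 } -> simplest -1/64
rbbbbbbb: Left { -1,-1/2,-1/4,-1/8,-1/16,-1/32,-1/64 }, Right { 0 } -> simplest -1/128
rbbbbbbbr: Left { -1,-1/2,-1/4,-1/8,-1/16,-1/32,-1/64 }, Right { -1/128,0 } -> simplest -3/256
rbbbbbbbrr: Left { -1,-1/2,-1/4,-1/8,-1/16,-1/32,-1/64 }, Right { -3/256,-1/128,0 } -> simplest -7/512
rbbbbbbbrrr: Left { -1,-1/2,-1/4,-1/8,-1/16,-1/32,-1/64 }, Right { -7/512,-3/256,-1/128,0 } -> simplest -15/1024
rbbbbbbbrrrr: Left { -1,-1/2,-1/4,-1/8,-1/16,-1/32,-1/64 }, Right { -15/1024,-7/512,-3/256,-1/128,0 } -> simplest -31/2048
rbbbbbbbrrrrb: Left { -1,-1/2,-1/4,-1/8,-1/16,-1/32,-1/64,-31/2048 }, Right { -15/1024,-7/512,-3/256,-1/128,0 } -> simplest -61/4096
rbbbbbbbrrrrbr: Left { -1,-1/2,-1/4,-1/8,-1/16,-1/32,-1/64,-31/2048 }, Right { -61/4096,-15/1024,-7/512,-3/256,-1/128,0 } -> simplest -123/8192
rbbbbbbbrrrrbrr: Left { -1,-1/2,-1/4,-1/8,-1/16,-1/32,-1/64,-31/2048 }, Right { -123/8192,-61/4096,-15/1024,-7/512,-3/256,-1/128,0 } -> simplest -247/16384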